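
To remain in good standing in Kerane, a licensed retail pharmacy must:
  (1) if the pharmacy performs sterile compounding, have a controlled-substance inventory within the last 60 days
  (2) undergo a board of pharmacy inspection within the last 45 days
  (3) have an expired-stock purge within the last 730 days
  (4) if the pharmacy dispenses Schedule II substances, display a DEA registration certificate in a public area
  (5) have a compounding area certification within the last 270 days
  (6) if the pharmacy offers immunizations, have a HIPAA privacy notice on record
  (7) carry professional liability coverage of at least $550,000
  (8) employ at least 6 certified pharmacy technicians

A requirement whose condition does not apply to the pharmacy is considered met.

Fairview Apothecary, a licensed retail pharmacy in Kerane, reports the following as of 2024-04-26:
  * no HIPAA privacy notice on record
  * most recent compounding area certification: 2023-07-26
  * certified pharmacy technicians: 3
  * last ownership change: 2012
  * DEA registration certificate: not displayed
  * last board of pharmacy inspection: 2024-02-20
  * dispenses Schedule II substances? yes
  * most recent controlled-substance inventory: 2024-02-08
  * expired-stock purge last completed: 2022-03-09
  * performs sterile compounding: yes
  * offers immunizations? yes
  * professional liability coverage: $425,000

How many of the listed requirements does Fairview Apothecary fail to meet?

1. condition 'performs sterile compounding' holds; controlled-substance inventory 78 days ago vs limit 60 → not met
2. board of pharmacy inspection 66 days ago vs limit 45 → not met
3. expired-stock purge 779 days ago vs limit 730 → not met
4. condition 'dispenses Schedule II substances' holds; DEA registration certificate absent → not met
5. compounding area certification 275 days ago vs limit 270 → not met
6. condition 'offers immunizations' holds; HIPAA privacy notice absent → not met
7. professional liability coverage $425,000 < $550,000 → not met
8. certified pharmacy technicians 3 < 6 → not met
Not met: 8 of 8

8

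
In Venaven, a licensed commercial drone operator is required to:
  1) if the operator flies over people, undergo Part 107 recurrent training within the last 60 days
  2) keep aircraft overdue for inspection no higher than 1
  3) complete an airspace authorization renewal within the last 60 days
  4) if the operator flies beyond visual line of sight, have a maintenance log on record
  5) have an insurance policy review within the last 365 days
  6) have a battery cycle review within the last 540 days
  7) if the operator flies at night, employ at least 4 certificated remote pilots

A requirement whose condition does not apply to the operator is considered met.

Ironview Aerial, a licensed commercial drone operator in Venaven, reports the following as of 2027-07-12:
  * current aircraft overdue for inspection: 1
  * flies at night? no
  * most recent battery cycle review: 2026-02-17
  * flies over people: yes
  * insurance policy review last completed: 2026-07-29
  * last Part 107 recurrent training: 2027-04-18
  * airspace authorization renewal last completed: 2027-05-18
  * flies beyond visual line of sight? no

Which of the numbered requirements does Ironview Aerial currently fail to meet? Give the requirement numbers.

1

1. condition 'flies over people' holds; Part 107 recurrent training 85 days ago vs limit 60 → not met
2. aircraft overdue for inspection 1 ≤ 1 → met
3. airspace authorization renewal 55 days ago vs limit 60 → met
4. condition 'flies beyond visual line of sight' does not hold → requirement n/a → met
5. insurance policy review 348 days ago vs limit 365 → met
6. battery cycle review 510 days ago vs limit 540 → met
7. condition 'flies at night' does not hold → requirement n/a → met
Not met: 1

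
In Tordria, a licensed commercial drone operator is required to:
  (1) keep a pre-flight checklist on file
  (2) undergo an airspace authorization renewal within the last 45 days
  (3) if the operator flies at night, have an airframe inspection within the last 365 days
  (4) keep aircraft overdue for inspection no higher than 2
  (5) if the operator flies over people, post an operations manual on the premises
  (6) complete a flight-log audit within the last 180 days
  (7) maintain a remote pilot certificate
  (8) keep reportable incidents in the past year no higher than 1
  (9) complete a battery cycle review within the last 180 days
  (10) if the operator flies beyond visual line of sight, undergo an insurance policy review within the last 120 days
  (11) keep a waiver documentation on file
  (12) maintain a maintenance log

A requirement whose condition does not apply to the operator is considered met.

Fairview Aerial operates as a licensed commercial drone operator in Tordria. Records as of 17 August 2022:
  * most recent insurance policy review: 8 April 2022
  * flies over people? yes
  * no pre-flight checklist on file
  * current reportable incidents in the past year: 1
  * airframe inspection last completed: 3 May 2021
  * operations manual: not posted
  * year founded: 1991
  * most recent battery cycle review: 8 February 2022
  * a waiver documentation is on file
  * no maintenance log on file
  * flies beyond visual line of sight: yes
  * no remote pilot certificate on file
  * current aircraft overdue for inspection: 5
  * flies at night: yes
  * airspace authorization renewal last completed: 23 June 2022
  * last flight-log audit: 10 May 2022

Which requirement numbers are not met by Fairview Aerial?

1, 2, 3, 4, 5, 7, 9, 10, 12

1. pre-flight checklist absent → not met
2. airspace authorization renewal 55 days ago vs limit 45 → not met
3. condition 'flies at night' holds; airframe inspection 471 days ago vs limit 365 → not met
4. aircraft overdue for inspection 5 > 2 → not met
5. condition 'flies over people' holds; operations manual absent → not met
6. flight-log audit 99 days ago vs limit 180 → met
7. remote pilot certificate absent → not met
8. reportable incidents in the past year 1 ≤ 1 → met
9. battery cycle review 190 days ago vs limit 180 → not met
10. condition 'flies beyond visual line of sight' holds; insurance policy review 131 days ago vs limit 120 → not met
11. waiver documentation present → met
12. maintenance log absent → not met
Not met: 1, 2, 3, 4, 5, 7, 9, 10, 12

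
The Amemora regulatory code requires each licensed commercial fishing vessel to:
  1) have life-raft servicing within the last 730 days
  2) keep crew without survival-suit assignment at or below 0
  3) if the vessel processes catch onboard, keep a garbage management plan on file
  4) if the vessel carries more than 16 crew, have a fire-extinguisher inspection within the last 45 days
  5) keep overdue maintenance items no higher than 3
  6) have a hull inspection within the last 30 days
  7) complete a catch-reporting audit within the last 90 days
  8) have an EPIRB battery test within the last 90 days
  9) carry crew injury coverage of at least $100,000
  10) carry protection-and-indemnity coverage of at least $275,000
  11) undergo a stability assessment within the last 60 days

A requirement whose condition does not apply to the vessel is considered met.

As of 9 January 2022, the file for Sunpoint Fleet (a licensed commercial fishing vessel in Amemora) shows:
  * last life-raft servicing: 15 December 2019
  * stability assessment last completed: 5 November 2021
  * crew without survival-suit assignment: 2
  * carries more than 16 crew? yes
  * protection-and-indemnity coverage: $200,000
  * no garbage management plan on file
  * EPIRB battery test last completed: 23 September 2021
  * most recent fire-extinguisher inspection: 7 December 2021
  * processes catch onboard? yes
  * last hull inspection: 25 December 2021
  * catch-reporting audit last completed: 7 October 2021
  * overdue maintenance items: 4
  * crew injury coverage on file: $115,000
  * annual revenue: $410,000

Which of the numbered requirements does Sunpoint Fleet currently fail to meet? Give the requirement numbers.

1. life-raft servicing 756 days ago vs limit 730 → not met
2. crew without survival-suit assignment 2 > 0 → not met
3. condition 'processes catch onboard' holds; garbage management plan absent → not met
4. condition 'carries more than 16 crew' holds; fire-extinguisher inspection 33 days ago vs limit 45 → met
5. overdue maintenance items 4 > 3 → not met
6. hull inspection 15 days ago vs limit 30 → met
7. catch-reporting audit 94 days ago vs limit 90 → not met
8. EPIRB battery test 108 days ago vs limit 90 → not met
9. crew injury coverage $115,000 ≥ $100,000 → met
10. protection-and-indemnity coverage $200,000 < $275,000 → not met
11. stability assessment 65 days ago vs limit 60 → not met
Not met: 1, 2, 3, 5, 7, 8, 10, 11

1, 2, 3, 5, 7, 8, 10, 11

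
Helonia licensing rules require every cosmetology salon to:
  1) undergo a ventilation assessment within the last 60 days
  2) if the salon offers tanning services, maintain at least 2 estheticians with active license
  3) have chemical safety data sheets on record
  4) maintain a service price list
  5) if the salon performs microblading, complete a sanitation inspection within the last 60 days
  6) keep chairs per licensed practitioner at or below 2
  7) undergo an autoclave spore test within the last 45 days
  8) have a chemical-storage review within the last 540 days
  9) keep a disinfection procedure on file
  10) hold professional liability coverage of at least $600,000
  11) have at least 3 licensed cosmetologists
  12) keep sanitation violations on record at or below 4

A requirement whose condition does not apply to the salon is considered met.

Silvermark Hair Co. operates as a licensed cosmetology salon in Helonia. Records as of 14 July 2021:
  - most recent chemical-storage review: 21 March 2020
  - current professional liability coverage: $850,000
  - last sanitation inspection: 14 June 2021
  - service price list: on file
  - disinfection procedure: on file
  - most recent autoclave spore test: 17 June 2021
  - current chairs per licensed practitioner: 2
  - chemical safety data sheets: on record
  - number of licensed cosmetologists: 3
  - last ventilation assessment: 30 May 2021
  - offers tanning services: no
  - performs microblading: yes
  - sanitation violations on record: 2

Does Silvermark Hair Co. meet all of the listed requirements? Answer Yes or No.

Yes

1. ventilation assessment 45 days ago vs limit 60 → met
2. condition 'offers tanning services' does not hold → requirement n/a → met
3. chemical safety data sheets present → met
4. service price list present → met
5. condition 'performs microblading' holds; sanitation inspection 30 days ago vs limit 60 → met
6. chairs per licensed practitioner 2 ≤ 2 → met
7. autoclave spore test 27 days ago vs limit 45 → met
8. chemical-storage review 480 days ago vs limit 540 → met
9. disinfection procedure present → met
10. professional liability coverage $850,000 ≥ $600,000 → met
11. licensed cosmetologists 3 ≥ 3 → met
12. sanitation violations on record 2 ≤ 4 → met
All met.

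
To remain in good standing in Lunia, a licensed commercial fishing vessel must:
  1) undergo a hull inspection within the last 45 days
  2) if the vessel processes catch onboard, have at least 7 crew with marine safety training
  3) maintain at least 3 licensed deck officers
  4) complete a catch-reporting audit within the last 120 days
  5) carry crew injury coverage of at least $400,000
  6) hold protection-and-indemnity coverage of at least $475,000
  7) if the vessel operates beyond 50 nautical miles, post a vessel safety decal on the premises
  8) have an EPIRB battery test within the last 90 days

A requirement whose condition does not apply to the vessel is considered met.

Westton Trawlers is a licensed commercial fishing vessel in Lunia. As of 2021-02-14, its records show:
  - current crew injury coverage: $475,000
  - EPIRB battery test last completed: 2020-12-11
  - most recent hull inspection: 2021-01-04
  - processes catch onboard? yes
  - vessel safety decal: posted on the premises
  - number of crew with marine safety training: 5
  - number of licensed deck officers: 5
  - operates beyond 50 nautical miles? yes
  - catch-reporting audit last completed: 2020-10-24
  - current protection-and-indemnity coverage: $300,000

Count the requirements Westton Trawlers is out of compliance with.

1. hull inspection 41 days ago vs limit 45 → met
2. condition 'processes catch onboard' holds; crew with marine safety training 5 < 7 → not met
3. licensed deck officers 5 ≥ 3 → met
4. catch-reporting audit 113 days ago vs limit 120 → met
5. crew injury coverage $475,000 ≥ $400,000 → met
6. protection-and-indemnity coverage $300,000 < $475,000 → not met
7. condition 'operates beyond 50 nautical miles' holds; vessel safety decal present → met
8. EPIRB battery test 65 days ago vs limit 90 → met
Not met: 2 of 8

2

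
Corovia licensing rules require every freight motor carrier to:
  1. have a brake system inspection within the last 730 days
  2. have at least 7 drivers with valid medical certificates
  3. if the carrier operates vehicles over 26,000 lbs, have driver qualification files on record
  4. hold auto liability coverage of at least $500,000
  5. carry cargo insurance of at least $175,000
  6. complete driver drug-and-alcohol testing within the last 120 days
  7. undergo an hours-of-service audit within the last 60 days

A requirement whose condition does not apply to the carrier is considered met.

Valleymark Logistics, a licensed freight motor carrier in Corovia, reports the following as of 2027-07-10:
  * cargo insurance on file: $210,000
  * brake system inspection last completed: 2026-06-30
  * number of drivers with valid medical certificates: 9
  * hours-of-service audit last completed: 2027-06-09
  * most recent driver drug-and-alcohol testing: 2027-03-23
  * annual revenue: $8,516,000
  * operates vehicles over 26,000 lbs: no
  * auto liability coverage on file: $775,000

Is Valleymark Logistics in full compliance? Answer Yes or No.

Yes

1. brake system inspection 375 days ago vs limit 730 → met
2. drivers with valid medical certificates 9 ≥ 7 → met
3. condition 'operates vehicles over 26,000 lbs' does not hold → requirement n/a → met
4. auto liability coverage $775,000 ≥ $500,000 → met
5. cargo insurance $210,000 ≥ $175,000 → met
6. driver drug-and-alcohol testing 109 days ago vs limit 120 → met
7. hours-of-service audit 31 days ago vs limit 60 → met
All met.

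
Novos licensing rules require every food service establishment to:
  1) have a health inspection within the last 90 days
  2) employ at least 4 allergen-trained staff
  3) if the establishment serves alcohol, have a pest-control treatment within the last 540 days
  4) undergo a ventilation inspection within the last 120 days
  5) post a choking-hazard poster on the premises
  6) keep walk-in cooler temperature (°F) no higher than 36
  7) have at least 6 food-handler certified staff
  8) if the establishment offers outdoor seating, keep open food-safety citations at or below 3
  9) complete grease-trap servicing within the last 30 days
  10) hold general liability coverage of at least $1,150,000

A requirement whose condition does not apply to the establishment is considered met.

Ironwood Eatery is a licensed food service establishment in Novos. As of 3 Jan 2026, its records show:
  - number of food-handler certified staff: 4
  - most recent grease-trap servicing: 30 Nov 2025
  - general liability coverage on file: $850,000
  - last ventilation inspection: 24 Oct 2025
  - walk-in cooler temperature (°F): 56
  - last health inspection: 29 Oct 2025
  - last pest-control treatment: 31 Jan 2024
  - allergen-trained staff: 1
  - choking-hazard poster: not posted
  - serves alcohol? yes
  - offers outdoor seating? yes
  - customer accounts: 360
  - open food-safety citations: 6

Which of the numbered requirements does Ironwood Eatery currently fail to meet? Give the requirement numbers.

2, 3, 5, 6, 7, 8, 9, 10

1. health inspection 66 days ago vs limit 90 → met
2. allergen-trained staff 1 < 4 → not met
3. condition 'serves alcohol' holds; pest-control treatment 703 days ago vs limit 540 → not met
4. ventilation inspection 71 days ago vs limit 120 → met
5. choking-hazard poster absent → not met
6. walk-in cooler temperature (°F) 56 > 36 → not met
7. food-handler certified staff 4 < 6 → not met
8. condition 'offers outdoor seating' holds; open food-safety citations 6 > 3 → not met
9. grease-trap servicing 34 days ago vs limit 30 → not met
10. general liability coverage $850,000 < $1,150,000 → not met
Not met: 2, 3, 5, 6, 7, 8, 9, 10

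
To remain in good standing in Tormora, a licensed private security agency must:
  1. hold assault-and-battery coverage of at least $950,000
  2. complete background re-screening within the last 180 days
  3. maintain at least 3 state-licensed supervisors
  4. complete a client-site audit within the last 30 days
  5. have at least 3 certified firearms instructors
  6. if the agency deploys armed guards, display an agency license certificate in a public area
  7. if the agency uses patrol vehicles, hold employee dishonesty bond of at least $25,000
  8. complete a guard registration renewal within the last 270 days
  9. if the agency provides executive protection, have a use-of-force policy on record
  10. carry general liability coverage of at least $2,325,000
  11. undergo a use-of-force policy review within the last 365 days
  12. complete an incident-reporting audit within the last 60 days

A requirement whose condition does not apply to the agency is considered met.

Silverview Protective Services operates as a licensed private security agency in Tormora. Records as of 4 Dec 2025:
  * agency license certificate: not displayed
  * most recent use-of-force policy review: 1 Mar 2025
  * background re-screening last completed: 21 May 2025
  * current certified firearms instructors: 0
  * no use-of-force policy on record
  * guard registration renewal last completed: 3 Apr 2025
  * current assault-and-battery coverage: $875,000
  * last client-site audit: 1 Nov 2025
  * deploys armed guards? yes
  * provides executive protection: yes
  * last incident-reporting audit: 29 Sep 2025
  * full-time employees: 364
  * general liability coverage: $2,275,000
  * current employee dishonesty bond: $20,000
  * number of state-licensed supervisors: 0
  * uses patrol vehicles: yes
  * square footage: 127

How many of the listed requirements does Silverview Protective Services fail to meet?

10

1. assault-and-battery coverage $875,000 < $950,000 → not met
2. background re-screening 197 days ago vs limit 180 → not met
3. state-licensed supervisors 0 < 3 → not met
4. client-site audit 33 days ago vs limit 30 → not met
5. certified firearms instructors 0 < 3 → not met
6. condition 'deploys armed guards' holds; agency license certificate absent → not met
7. condition 'uses patrol vehicles' holds; employee dishonesty bond $20,000 < $25,000 → not met
8. guard registration renewal 245 days ago vs limit 270 → met
9. condition 'provides executive protection' holds; use-of-force policy absent → not met
10. general liability coverage $2,275,000 < $2,325,000 → not met
11. use-of-force policy review 278 days ago vs limit 365 → met
12. incident-reporting audit 66 days ago vs limit 60 → not met
Not met: 10 of 12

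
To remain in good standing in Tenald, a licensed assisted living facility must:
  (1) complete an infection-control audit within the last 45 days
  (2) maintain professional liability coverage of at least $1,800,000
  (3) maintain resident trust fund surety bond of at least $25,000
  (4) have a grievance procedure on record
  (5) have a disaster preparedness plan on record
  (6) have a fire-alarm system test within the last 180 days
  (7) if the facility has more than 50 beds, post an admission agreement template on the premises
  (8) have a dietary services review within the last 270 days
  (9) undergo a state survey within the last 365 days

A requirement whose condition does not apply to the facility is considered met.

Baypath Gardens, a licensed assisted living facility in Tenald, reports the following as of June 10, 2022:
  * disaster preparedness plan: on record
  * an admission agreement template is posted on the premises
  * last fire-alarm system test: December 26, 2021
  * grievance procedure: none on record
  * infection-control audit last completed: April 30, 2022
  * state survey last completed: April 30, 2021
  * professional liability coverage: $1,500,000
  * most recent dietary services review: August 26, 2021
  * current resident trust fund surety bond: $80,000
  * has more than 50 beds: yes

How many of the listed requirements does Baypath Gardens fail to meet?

4

1. infection-control audit 41 days ago vs limit 45 → met
2. professional liability coverage $1,500,000 < $1,800,000 → not met
3. resident trust fund surety bond $80,000 ≥ $25,000 → met
4. grievance procedure absent → not met
5. disaster preparedness plan present → met
6. fire-alarm system test 166 days ago vs limit 180 → met
7. condition 'has more than 50 beds' holds; admission agreement template present → met
8. dietary services review 288 days ago vs limit 270 → not met
9. state survey 406 days ago vs limit 365 → not met
Not met: 4 of 9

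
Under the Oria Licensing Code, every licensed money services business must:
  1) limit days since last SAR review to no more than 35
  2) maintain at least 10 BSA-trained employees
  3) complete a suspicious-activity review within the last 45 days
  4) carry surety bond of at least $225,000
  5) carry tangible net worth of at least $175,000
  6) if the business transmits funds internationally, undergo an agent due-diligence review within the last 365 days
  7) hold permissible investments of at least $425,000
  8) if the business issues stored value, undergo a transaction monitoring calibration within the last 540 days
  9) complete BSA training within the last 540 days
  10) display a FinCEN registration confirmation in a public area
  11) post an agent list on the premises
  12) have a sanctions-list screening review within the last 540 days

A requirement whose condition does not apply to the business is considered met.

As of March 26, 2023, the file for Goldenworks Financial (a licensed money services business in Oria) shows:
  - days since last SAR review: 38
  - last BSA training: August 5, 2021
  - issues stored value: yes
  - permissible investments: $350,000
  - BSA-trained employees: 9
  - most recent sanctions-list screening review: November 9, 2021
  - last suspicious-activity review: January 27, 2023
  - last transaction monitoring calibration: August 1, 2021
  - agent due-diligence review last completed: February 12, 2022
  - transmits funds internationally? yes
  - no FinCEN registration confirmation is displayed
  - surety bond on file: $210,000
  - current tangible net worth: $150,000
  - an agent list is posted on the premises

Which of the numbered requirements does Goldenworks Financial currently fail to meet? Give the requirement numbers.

1. days since last SAR review 38 > 35 → not met
2. BSA-trained employees 9 < 10 → not met
3. suspicious-activity review 58 days ago vs limit 45 → not met
4. surety bond $210,000 < $225,000 → not met
5. tangible net worth $150,000 < $175,000 → not met
6. condition 'transmits funds internationally' holds; agent due-diligence review 407 days ago vs limit 365 → not met
7. permissible investments $350,000 < $425,000 → not met
8. condition 'issues stored value' holds; transaction monitoring calibration 602 days ago vs limit 540 → not met
9. BSA training 598 days ago vs limit 540 → not met
10. FinCEN registration confirmation absent → not met
11. agent list present → met
12. sanctions-list screening review 502 days ago vs limit 540 → met
Not met: 1, 2, 3, 4, 5, 6, 7, 8, 9, 10

1, 2, 3, 4, 5, 6, 7, 8, 9, 10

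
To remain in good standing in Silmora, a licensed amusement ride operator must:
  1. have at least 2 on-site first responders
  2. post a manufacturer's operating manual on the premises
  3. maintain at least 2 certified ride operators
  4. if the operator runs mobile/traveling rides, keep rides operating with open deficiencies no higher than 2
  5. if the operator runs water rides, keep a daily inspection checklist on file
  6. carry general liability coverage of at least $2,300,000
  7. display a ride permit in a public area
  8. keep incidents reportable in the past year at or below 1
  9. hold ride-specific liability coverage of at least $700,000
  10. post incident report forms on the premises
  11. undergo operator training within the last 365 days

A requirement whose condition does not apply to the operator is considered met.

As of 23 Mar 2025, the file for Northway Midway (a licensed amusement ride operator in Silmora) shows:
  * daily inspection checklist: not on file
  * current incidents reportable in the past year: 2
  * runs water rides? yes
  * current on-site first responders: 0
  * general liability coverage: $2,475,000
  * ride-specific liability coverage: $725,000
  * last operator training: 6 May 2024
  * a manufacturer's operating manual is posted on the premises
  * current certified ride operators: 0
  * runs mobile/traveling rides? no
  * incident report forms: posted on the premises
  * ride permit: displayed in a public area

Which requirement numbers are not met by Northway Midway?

1. on-site first responders 0 < 2 → not met
2. manufacturer's operating manual present → met
3. certified ride operators 0 < 2 → not met
4. condition 'runs mobile/traveling rides' does not hold → requirement n/a → met
5. condition 'runs water rides' holds; daily inspection checklist absent → not met
6. general liability coverage $2,475,000 ≥ $2,300,000 → met
7. ride permit present → met
8. incidents reportable in the past year 2 > 1 → not met
9. ride-specific liability coverage $725,000 ≥ $700,000 → met
10. incident report forms present → met
11. operator training 321 days ago vs limit 365 → met
Not met: 1, 3, 5, 8

1, 3, 5, 8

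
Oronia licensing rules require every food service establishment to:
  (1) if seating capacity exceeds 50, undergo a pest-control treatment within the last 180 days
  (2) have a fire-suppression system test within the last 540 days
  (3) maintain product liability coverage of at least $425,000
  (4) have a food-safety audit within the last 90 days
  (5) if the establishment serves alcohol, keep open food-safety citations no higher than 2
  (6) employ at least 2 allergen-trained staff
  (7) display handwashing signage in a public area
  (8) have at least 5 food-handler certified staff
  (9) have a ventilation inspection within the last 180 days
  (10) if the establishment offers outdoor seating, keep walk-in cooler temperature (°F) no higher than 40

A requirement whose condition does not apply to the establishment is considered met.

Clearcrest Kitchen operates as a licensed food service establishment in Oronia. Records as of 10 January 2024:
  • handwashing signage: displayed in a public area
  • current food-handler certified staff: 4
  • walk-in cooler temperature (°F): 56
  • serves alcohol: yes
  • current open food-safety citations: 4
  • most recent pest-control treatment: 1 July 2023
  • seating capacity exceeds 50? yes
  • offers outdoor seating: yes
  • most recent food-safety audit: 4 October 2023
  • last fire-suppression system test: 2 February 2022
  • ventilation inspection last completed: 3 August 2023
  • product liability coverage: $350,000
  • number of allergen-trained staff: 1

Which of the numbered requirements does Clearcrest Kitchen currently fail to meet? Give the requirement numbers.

1. condition 'seating capacity exceeds 50' holds; pest-control treatment 193 days ago vs limit 180 → not met
2. fire-suppression system test 707 days ago vs limit 540 → not met
3. product liability coverage $350,000 < $425,000 → not met
4. food-safety audit 98 days ago vs limit 90 → not met
5. condition 'serves alcohol' holds; open food-safety citations 4 > 2 → not met
6. allergen-trained staff 1 < 2 → not met
7. handwashing signage present → met
8. food-handler certified staff 4 < 5 → not met
9. ventilation inspection 160 days ago vs limit 180 → met
10. condition 'offers outdoor seating' holds; walk-in cooler temperature (°F) 56 > 40 → not met
Not met: 1, 2, 3, 4, 5, 6, 8, 10

1, 2, 3, 4, 5, 6, 8, 10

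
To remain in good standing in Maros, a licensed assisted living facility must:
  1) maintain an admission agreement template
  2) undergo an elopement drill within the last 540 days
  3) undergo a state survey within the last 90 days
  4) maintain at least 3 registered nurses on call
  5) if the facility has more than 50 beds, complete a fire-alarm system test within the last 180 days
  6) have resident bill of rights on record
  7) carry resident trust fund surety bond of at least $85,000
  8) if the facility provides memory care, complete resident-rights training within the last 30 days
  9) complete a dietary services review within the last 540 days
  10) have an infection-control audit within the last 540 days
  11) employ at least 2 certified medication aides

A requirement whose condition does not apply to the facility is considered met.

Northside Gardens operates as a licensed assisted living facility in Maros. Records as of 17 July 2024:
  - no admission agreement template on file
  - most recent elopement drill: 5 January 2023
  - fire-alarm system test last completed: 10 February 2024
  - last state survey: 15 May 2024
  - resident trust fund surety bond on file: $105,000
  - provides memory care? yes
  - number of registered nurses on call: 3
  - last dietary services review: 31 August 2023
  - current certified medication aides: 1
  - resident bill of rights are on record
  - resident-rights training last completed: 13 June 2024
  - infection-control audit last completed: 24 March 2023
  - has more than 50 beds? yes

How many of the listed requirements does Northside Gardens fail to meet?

4

1. admission agreement template absent → not met
2. elopement drill 559 days ago vs limit 540 → not met
3. state survey 63 days ago vs limit 90 → met
4. registered nurses on call 3 ≥ 3 → met
5. condition 'has more than 50 beds' holds; fire-alarm system test 158 days ago vs limit 180 → met
6. resident bill of rights present → met
7. resident trust fund surety bond $105,000 ≥ $85,000 → met
8. condition 'provides memory care' holds; resident-rights training 34 days ago vs limit 30 → not met
9. dietary services review 321 days ago vs limit 540 → met
10. infection-control audit 481 days ago vs limit 540 → met
11. certified medication aides 1 < 2 → not met
Not met: 4 of 11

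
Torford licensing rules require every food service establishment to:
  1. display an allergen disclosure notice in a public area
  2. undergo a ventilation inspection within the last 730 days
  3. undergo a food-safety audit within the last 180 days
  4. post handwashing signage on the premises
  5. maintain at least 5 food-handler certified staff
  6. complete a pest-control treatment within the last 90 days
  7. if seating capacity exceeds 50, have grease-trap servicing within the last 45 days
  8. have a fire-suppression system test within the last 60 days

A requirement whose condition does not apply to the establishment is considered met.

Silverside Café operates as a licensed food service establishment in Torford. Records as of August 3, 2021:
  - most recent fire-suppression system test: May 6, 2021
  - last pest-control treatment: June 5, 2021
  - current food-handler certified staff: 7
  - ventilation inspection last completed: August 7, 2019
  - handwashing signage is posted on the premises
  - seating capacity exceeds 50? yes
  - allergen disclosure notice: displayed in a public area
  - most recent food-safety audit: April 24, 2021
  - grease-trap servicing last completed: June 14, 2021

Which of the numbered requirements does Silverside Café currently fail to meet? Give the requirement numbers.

7, 8

1. allergen disclosure notice present → met
2. ventilation inspection 727 days ago vs limit 730 → met
3. food-safety audit 101 days ago vs limit 180 → met
4. handwashing signage present → met
5. food-handler certified staff 7 ≥ 5 → met
6. pest-control treatment 59 days ago vs limit 90 → met
7. condition 'seating capacity exceeds 50' holds; grease-trap servicing 50 days ago vs limit 45 → not met
8. fire-suppression system test 89 days ago vs limit 60 → not met
Not met: 7, 8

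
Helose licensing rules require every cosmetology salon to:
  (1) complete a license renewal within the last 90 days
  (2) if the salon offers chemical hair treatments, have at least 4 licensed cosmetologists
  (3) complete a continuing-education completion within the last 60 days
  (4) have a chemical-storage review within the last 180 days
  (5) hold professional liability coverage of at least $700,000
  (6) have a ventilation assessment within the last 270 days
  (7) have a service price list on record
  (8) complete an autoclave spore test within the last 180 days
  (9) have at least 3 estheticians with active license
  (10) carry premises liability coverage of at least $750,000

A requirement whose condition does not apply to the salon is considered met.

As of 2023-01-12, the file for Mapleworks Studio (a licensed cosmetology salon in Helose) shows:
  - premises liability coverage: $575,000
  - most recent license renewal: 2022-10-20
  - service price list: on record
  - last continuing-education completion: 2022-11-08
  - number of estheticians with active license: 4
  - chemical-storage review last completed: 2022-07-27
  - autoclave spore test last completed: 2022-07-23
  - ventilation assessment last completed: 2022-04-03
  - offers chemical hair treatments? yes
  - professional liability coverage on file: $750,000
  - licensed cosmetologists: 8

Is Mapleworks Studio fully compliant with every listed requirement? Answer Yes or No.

1. license renewal 84 days ago vs limit 90 → met
2. condition 'offers chemical hair treatments' holds; licensed cosmetologists 8 ≥ 4 → met
3. continuing-education completion 65 days ago vs limit 60 → not met
4. chemical-storage review 169 days ago vs limit 180 → met
5. professional liability coverage $750,000 ≥ $700,000 → met
6. ventilation assessment 284 days ago vs limit 270 → not met
7. service price list present → met
8. autoclave spore test 173 days ago vs limit 180 → met
9. estheticians with active license 4 ≥ 3 → met
10. premises liability coverage $575,000 < $750,000 → not met
Not met: 3, 6, 10

No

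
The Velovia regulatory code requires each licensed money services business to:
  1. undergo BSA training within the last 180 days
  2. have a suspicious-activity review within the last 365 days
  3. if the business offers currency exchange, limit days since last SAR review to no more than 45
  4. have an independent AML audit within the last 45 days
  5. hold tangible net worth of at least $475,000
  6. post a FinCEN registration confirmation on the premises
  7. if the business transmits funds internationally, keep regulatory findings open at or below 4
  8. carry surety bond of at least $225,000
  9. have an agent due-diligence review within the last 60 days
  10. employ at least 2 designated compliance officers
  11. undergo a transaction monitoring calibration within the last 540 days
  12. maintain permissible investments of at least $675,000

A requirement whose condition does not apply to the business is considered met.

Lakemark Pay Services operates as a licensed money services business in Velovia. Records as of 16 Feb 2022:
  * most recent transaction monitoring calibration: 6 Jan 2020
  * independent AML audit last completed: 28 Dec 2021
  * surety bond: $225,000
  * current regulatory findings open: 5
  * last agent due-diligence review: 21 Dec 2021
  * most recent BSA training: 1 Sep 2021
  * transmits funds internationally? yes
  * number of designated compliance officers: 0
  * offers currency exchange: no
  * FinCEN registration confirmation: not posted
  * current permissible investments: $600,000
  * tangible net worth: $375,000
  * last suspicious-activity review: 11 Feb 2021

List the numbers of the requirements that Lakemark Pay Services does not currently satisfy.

1. BSA training 168 days ago vs limit 180 → met
2. suspicious-activity review 370 days ago vs limit 365 → not met
3. condition 'offers currency exchange' does not hold → requirement n/a → met
4. independent AML audit 50 days ago vs limit 45 → not met
5. tangible net worth $375,000 < $475,000 → not met
6. FinCEN registration confirmation absent → not met
7. condition 'transmits funds internationally' holds; regulatory findings open 5 > 4 → not met
8. surety bond $225,000 ≥ $225,000 → met
9. agent due-diligence review 57 days ago vs limit 60 → met
10. designated compliance officers 0 < 2 → not met
11. transaction monitoring calibration 772 days ago vs limit 540 → not met
12. permissible investments $600,000 < $675,000 → not met
Not met: 2, 4, 5, 6, 7, 10, 11, 12

2, 4, 5, 6, 7, 10, 11, 12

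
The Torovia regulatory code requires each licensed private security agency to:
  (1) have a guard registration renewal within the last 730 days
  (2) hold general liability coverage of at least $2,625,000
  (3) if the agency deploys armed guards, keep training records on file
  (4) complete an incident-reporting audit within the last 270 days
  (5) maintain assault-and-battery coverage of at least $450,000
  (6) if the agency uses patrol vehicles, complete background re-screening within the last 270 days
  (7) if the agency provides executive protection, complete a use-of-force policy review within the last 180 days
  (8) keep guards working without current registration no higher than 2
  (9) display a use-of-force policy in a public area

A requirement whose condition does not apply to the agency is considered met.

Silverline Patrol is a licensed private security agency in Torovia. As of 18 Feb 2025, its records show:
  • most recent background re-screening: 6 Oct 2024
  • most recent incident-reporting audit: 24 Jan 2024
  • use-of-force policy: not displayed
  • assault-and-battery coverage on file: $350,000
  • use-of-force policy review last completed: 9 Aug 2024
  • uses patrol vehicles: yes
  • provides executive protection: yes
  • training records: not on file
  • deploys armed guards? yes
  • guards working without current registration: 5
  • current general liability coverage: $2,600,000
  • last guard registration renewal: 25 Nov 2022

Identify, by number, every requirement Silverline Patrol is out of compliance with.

1, 2, 3, 4, 5, 7, 8, 9

1. guard registration renewal 816 days ago vs limit 730 → not met
2. general liability coverage $2,600,000 < $2,625,000 → not met
3. condition 'deploys armed guards' holds; training records absent → not met
4. incident-reporting audit 391 days ago vs limit 270 → not met
5. assault-and-battery coverage $350,000 < $450,000 → not met
6. condition 'uses patrol vehicles' holds; background re-screening 135 days ago vs limit 270 → met
7. condition 'provides executive protection' holds; use-of-force policy review 193 days ago vs limit 180 → not met
8. guards working without current registration 5 > 2 → not met
9. use-of-force policy absent → not met
Not met: 1, 2, 3, 4, 5, 7, 8, 9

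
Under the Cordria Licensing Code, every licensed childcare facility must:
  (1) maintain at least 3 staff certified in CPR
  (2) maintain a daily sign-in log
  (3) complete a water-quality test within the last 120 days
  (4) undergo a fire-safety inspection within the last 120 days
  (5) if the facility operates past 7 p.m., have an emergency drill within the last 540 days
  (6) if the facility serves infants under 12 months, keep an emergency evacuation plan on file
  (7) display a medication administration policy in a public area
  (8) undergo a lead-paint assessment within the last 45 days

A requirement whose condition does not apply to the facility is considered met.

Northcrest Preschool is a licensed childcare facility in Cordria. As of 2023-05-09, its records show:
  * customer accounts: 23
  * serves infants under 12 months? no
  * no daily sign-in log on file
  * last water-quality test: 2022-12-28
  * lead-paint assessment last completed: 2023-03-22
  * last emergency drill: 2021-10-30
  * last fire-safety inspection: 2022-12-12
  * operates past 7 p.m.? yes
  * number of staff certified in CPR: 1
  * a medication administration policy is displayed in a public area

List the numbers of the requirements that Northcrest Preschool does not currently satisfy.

1, 2, 3, 4, 5, 8

1. staff certified in CPR 1 < 3 → not met
2. daily sign-in log absent → not met
3. water-quality test 132 days ago vs limit 120 → not met
4. fire-safety inspection 148 days ago vs limit 120 → not met
5. condition 'operates past 7 p.m.' holds; emergency drill 556 days ago vs limit 540 → not met
6. condition 'serves infants under 12 months' does not hold → requirement n/a → met
7. medication administration policy present → met
8. lead-paint assessment 48 days ago vs limit 45 → not met
Not met: 1, 2, 3, 4, 5, 8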